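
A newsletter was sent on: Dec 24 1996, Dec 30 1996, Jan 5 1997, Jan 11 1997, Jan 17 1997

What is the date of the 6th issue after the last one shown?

The spacing is 6, 6, 6, 6 days — always 6 days.
Jan 17 1997 + 6 days = Jan 23 1997.
Jan 23 1997 + 6 days = Jan 29 1997.
Jan 29 1997 + 6 days = Feb 4 1997.
Feb 4 1997 + 6 days = Feb 10 1997.
Feb 10 1997 + 6 days = Feb 16 1997.
Feb 16 1997 + 6 days = Feb 22 1997.

Feb 22 1997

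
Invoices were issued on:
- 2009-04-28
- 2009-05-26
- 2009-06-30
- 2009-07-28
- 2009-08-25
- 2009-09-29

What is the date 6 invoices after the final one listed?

2010-03-30

Every date is a Tuesday; gaps 28, 35, 28, 28, 35 days.
Each is the last Tuesday of its month (at least one falls on the 29th or later, ruling out '4th Tuesday').
Last Tuesday of October 2009: 2009-10-27.
Last Tuesday of November 2009: 2009-11-24.
Last Tuesday of December 2009: 2009-12-29.
January 2010 ends with Tuesday 2010-01-26.
February 2010 ends with Tuesday 2010-02-23.
Last Tuesday of March 2010: 2010-03-30.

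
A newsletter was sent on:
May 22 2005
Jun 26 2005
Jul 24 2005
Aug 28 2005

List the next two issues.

Sep 25 2005, Oct 23 2005

Gaps: 35, 28, 35 days — a mix of 28 and 35. Every date is a Sunday.
Each is the 4th Sunday of its month.
4th Sunday of September 2005: Sep 25 2005.
4th Sunday of October 2005: Oct 23 2005.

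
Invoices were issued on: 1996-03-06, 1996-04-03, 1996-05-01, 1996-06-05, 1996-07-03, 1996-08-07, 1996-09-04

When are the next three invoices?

1996-10-02, 1996-11-06, 1996-12-04

Gaps: 28, 28, 35, 28, 35, 28 days — a mix of 28 and 35. Every date is a Wednesday.
Each is the 1st Wednesday of its month.
1st Wednesday of October 1996: 1996-10-02.
1st Wednesday of November 1996: 1996-11-06.
1st Wednesday of December 1996: 1996-12-04.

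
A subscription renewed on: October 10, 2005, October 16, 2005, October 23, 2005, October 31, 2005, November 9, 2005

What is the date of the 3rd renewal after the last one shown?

December 12, 2005

Intervals are 6, 7, 8, 9 days — an arithmetic progression with common difference 1.
Next gap: 10 days. November 9, 2005 + 10 days = November 19, 2005.
Next gap: 11 days. November 19, 2005 + 11 days = November 30, 2005.
Next gap: 12 days. November 30, 2005 + 12 days = December 12, 2005.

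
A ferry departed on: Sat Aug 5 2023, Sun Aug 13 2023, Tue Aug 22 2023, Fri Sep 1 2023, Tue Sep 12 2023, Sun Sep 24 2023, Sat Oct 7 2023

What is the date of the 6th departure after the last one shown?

Sun Jan 14 2024

The spacing grows by 1 each time: 8, 9, 10, 11, 12, 13 days.
Next gap: 14 days. Sat Oct 7 2023 + 14 days = Sat Oct 21 2023.
Next gap: 15 days. Sat Oct 21 2023 + 15 days = Sun Nov 5 2023.
Next gap: 16 days. Sun Nov 5 2023 + 16 days = Tue Nov 21 2023.
Next gap: 17 days. Tue Nov 21 2023 + 17 days = Fri Dec 8 2023.
Next gap: 18 days. Fri Dec 8 2023 + 18 days = Tue Dec 26 2023.
Next gap: 19 days. Tue Dec 26 2023 + 19 days = Sun Jan 14 2024.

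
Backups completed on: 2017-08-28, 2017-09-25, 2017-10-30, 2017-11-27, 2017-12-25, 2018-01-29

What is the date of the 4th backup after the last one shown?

Every date is a Monday; gaps 28, 35, 28, 28, 35 days.
Each is the last Monday of its month (at least one falls on the 29th or later, ruling out '4th Monday').
February 2018 ends with Monday 2018-02-26.
March 2018 ends with Monday 2018-03-26.
Last Monday of April 2018: 2018-04-30.
Last Monday of May 2018: 2018-05-28.

2018-05-28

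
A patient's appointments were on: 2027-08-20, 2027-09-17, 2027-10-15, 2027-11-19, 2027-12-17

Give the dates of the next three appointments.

2028-01-21, 2028-02-18, 2028-03-17

These are Fridays at 28- or 35-day spacing (28, 28, 35, 28).
The pattern: 3rd Friday of the month.
January 2028 — 3rd Friday is 2028-01-21.
3rd Friday of February 2028: 2028-02-18.
March 2028 — 3rd Friday is 2028-03-17.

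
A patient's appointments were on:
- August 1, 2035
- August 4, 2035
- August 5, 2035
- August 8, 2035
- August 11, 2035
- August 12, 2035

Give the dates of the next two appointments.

August 15, 2035; August 18, 2035

Gaps: 3, 1, 3, 3, 1 days — not constant, but cyclic with period 3.
The events fall on every Wednesday, Saturday and Sunday.
Next Wednesday: August 15, 2035.
The following Saturday is August 18, 2035.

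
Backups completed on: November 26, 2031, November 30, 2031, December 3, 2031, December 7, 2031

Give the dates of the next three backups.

December 10, 2031; December 14, 2031; December 17, 2031

Gaps: 4, 3, 4 days — not constant, but cyclic with period 2.
The events fall on every Wednesday and Sunday.
The following Wednesday is December 10, 2031.
The following Sunday is December 14, 2031.
The following Wednesday is December 17, 2031.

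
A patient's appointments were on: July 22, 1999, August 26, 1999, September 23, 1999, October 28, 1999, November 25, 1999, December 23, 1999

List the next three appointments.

January 27, 2000; February 24, 2000; March 23, 2000

All dates are Thursdays, 35, 28, 35, 28, 28 days apart.
Specifically, the 4th Thursday of each month.
4th Thursday of January 2000: January 27, 2000.
February 2000 — 4th Thursday is February 24, 2000.
March 2000 — 4th Thursday is March 23, 2000.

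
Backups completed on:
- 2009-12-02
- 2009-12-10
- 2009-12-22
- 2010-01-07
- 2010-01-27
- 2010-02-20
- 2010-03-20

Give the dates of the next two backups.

2010-04-21, 2010-05-27

Intervals are 8, 12, 16, 20, 24, 28 days — an arithmetic progression with common difference 4.
Next gap: 32 days. 2010-03-20 + 32 days = 2010-04-21.
Next gap: 36 days. 2010-04-21 + 36 days = 2010-05-27.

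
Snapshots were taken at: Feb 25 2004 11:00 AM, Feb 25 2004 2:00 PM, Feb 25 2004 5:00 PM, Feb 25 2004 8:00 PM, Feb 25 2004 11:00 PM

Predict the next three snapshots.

The interval is a steady 3 hours (3, 3, 3, 3).
Feb 25 2004 11:00 PM + 3 h = Feb 26 2004 2:00 AM.
Feb 26 2004 2:00 AM + 3 h = Feb 26 2004 5:00 AM.
Feb 26 2004 5:00 AM + 3 h = Feb 26 2004 8:00 AM.

Feb 26 2004 2:00 AM, Feb 26 2004 5:00 AM, Feb 26 2004 8:00 AM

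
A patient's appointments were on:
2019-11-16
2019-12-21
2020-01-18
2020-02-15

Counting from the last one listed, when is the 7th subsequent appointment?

2020-09-19

These are Saturdays at 28- or 35-day spacing (35, 28, 28).
The pattern: 3rd Saturday of the month.
3rd Saturday of March 2020: 2020-03-21.
April 2020 — 3rd Saturday is 2020-04-18.
3rd Saturday of May 2020: 2020-05-16.
June 2020 — 3rd Saturday is 2020-06-20.
July 2020 — 3rd Saturday is 2020-07-18.
August 2020 — 3rd Saturday is 2020-08-15.
3rd Saturday of September 2020: 2020-09-19.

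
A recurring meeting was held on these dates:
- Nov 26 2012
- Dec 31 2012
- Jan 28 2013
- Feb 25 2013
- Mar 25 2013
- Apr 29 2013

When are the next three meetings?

May 27 2013, Jun 24 2013, Jul 29 2013

These are Mondays with 35, 28, 28, 28, 35-day gaps.
Each is the final Monday of its month — Dec 31 2012 is past the 28th, so '4th Monday' doesn't fit.
May 2013 ends with Monday May 27 2013.
Last Monday of June 2013: Jun 24 2013.
Last Monday of July 2013: Jul 29 2013.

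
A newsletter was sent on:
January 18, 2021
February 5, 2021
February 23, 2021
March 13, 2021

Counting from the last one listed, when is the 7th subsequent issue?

Every event comes 18 days after the last (18, 18, 18).
March 13, 2021 + 18 days = March 31, 2021.
March 31, 2021 + 18 days = April 18, 2021.
April 18, 2021 + 18 days = May 6, 2021.
May 6, 2021 + 18 days = May 24, 2021.
May 24, 2021 + 18 days = June 11, 2021.
June 11, 2021 + 18 days = June 29, 2021.
June 29, 2021 + 18 days = July 17, 2021.

July 17, 2021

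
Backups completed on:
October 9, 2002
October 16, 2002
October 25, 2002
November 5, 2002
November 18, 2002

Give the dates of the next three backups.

Intervals are 7, 9, 11, 13 days — an arithmetic progression with common difference 2.
Next gap: 15 days. November 18, 2002 + 15 days = December 3, 2002.
Next gap: 17 days. December 3, 2002 + 17 days = December 20, 2002.
Next gap: 19 days. December 20, 2002 + 19 days = January 8, 2003.

December 3, 2002; December 20, 2002; January 8, 2003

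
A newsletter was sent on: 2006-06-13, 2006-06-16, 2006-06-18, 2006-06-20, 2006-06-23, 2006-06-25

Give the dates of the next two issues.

Every event lands on a Tuesday or Friday or Sunday (gaps cycle 3, 2, 2, 3, 2).
So the schedule is: every Tuesday, Friday and Sunday.
The following Tuesday is 2006-06-27.
Next Friday: 2006-06-30.

2006-06-27, 2006-06-30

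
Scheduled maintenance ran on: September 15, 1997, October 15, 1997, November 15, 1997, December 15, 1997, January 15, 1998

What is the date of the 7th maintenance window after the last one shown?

Each date is the 15th; the gaps (30, 31, 30, 31) track the month lengths.
The rule is the 15th of each month.
Next: February 1998 → February 15, 1998.
March 1998: March 15, 1998.
April 1998: April 15, 1998.
May 1998: May 15, 1998.
June 1998: June 15, 1998.
July 1998: July 15, 1998.
August 1998: August 15, 1998.

August 15, 1998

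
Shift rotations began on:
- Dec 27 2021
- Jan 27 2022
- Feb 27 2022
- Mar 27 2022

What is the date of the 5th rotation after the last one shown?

The day-of-month is always 27 (31, 31, 28 days between events).
So this recurs on the 27th of each month.
April 2022: Apr 27 2022.
Next: May 2022 → May 27 2022.
Next: June 2022 → Jun 27 2022.
Next: July 2022 → Jul 27 2022.
Next: August 2022 → Aug 27 2022.

Aug 27 2022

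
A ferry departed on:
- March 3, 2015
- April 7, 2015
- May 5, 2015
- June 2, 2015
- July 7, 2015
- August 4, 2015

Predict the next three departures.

September 1, 2015; October 6, 2015; November 3, 2015

Gaps: 35, 28, 28, 35, 28 days — a mix of 28 and 35. Every date is a Tuesday.
Each is the 1st Tuesday of its month.
1st Tuesday of September 2015: September 1, 2015.
October 2015 — 1st Tuesday is October 6, 2015.
1st Tuesday of November 2015: November 3, 2015.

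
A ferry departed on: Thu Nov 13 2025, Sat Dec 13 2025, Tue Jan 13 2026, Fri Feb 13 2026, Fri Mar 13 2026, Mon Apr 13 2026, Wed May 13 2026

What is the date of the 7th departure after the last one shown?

Sun Dec 13 2026

Gaps: 30, 31, 31, 28, 31, 30 days — not constant. Every event is on the 13th of the month.
Pattern: the 13th of each month.
June 2026: Sat Jun 13 2026.
July 2026: Mon Jul 13 2026.
Next: August 2026 → Thu Aug 13 2026.
September 2026: Sun Sep 13 2026.
October 2026: Tue Oct 13 2026.
November 2026: Fri Nov 13 2026.
December 2026: Sun Dec 13 2026.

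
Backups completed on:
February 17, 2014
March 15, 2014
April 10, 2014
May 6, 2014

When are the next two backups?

Gaps between consecutive events: 26, 26, 26 days — a constant 26-day interval.
May 6, 2014 + 26 days = June 1, 2014.
June 1, 2014 + 26 days = June 27, 2014.

June 1, 2014; June 27, 2014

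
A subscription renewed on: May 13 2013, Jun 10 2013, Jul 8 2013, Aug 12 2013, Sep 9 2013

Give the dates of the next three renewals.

Gaps: 28, 28, 35, 28 days — a mix of 28 and 35. Every date is a Monday.
Each is the 2nd Monday of its month.
October 2013 — 2nd Monday is Oct 14 2013.
November 2013 — 2nd Monday is Nov 11 2013.
2nd Monday of December 2013: Dec 9 2013.

Oct 14 2013, Nov 11 2013, Dec 9 2013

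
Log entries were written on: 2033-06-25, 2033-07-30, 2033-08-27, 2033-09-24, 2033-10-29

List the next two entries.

2033-11-26, 2033-12-31

Every date is a Saturday; gaps 35, 28, 28, 35 days.
Each is the last Saturday of its month (at least one falls on the 29th or later, ruling out '4th Saturday').
Last Saturday of November 2033: 2033-11-26.
Last Saturday of December 2033: 2033-12-31.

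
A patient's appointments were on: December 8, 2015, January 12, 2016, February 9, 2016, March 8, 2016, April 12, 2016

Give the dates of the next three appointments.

May 10, 2016; June 14, 2016; July 12, 2016

Gaps: 35, 28, 28, 35 days — a mix of 28 and 35. Every date is a Tuesday.
Each is the 2nd Tuesday of its month.
2nd Tuesday of May 2016: May 10, 2016.
June 2016 — 2nd Tuesday is June 14, 2016.
2nd Tuesday of July 2016: July 12, 2016.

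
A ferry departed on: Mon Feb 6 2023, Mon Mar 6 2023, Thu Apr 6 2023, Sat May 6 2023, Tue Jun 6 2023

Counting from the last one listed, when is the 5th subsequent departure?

Mon Nov 6 2023

Each date is the 6th; the gaps (28, 31, 30, 31) track the month lengths.
The rule is the 6th of each month.
Next: July 2023 → Thu Jul 6 2023.
August 2023: Sun Aug 6 2023.
Next: September 2023 → Wed Sep 6 2023.
October 2023: Fri Oct 6 2023.
November 2023: Mon Nov 6 2023.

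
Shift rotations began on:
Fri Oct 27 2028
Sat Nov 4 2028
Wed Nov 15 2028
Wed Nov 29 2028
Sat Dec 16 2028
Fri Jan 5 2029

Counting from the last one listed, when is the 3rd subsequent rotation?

Sat Mar 24 2029

The spacing grows by 3 each time: 8, 11, 14, 17, 20 days.
Next gap: 23 days. Fri Jan 5 2029 + 23 days = Sun Jan 28 2029.
Next gap: 26 days. Sun Jan 28 2029 + 26 days = Fri Feb 23 2029.
Next gap: 29 days. Fri Feb 23 2029 + 29 days = Sat Mar 24 2029.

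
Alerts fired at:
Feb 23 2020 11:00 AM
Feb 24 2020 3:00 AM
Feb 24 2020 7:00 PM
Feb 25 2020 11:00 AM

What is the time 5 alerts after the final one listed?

Feb 28 2020 7:00 PM

Gaps: 16, 16, 16 hours — each event is 16 hours after the previous one.
Feb 25 2020 11:00 AM + 16 h = Feb 26 2020 3:00 AM.
Feb 26 2020 3:00 AM + 16 h = Feb 26 2020 7:00 PM.
Feb 26 2020 7:00 PM + 16 h = Feb 27 2020 11:00 AM.
Feb 27 2020 11:00 AM + 16 h = Feb 28 2020 3:00 AM.
Feb 28 2020 3:00 AM + 16 h = Feb 28 2020 7:00 PM.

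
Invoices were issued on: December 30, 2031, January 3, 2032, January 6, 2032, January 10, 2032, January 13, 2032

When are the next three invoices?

Every event lands on a Tuesday or Saturday (gaps cycle 4, 3, 4, 3).
So the schedule is: every Tuesday and Saturday.
The following Saturday is January 17, 2032.
The following Tuesday is January 20, 2032.
The following Saturday is January 24, 2032.

January 17, 2032; January 20, 2032; January 24, 2032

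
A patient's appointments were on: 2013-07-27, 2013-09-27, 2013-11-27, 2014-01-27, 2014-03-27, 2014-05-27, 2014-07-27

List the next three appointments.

Each date is the 27th; the gaps (62, 61, 61, 59, 61, 61) track the month lengths.
The rule is the 27th of every 2 months.
Next: September 2014 → 2014-09-27.
Next: November 2014 → 2014-11-27.
Next: January 2015 → 2015-01-27.

2014-09-27, 2014-11-27, 2015-01-27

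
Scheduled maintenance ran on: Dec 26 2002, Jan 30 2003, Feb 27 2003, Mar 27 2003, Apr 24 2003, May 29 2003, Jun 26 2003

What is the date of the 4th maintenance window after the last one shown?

Oct 30 2003

All Thursdays; the gaps (35, 28, 28, 28, 35, 28) vary with month length.
This is the last Thursday of each month.
July 2003 ends with Thursday Jul 31 2003.
August 2003 ends with Thursday Aug 28 2003.
Last Thursday of September 2003: Sep 25 2003.
October 2003 ends with Thursday Oct 30 2003.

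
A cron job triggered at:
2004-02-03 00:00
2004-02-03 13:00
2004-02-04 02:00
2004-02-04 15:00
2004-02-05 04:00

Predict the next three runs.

2004-02-05 17:00, 2004-02-06 06:00, 2004-02-06 19:00

The interval is a steady 13 hours (13, 13, 13, 13).
2004-02-05 04:00 + 13 h = 2004-02-05 17:00.
2004-02-05 17:00 + 13 h = 2004-02-06 06:00.
2004-02-06 06:00 + 13 h = 2004-02-06 19:00.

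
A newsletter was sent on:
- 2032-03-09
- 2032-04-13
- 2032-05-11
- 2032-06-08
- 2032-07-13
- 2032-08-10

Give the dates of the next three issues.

Gaps: 35, 28, 28, 35, 28 days — a mix of 28 and 35. Every date is a Tuesday.
Each is the 2nd Tuesday of its month.
September 2032 — 2nd Tuesday is 2032-09-14.
October 2032 — 2nd Tuesday is 2032-10-12.
2nd Tuesday of November 2032: 2032-11-09.

2032-09-14, 2032-10-12, 2032-11-09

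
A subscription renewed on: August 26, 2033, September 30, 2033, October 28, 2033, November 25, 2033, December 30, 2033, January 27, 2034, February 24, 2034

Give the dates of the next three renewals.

March 31, 2034; April 28, 2034; May 26, 2034

All Fridays; the gaps (35, 28, 28, 35, 28, 28) vary with month length.
This is the last Friday of each month.
March 2034 ends with Friday March 31, 2034.
Last Friday of April 2034: April 28, 2034.
Last Friday of May 2034: May 26, 2034.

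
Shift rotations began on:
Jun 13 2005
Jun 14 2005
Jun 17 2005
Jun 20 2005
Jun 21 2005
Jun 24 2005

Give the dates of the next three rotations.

Every event lands on a Monday or Tuesday or Friday (gaps cycle 1, 3, 3, 1, 3).
So the schedule is: every Monday, Tuesday and Friday.
The following Monday is Jun 27 2005.
Next Tuesday: Jun 28 2005.
The following Friday is Jul 1 2005.

Jun 27 2005, Jun 28 2005, Jul 1 2005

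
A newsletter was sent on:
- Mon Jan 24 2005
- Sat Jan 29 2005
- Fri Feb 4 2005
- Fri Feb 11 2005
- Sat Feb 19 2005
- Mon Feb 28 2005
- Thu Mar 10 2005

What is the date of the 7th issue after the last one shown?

The spacing grows by 1 each time: 5, 6, 7, 8, 9, 10 days.
Next gap: 11 days. Thu Mar 10 2005 + 11 days = Mon Mar 21 2005.
Next gap: 12 days. Mon Mar 21 2005 + 12 days = Sat Apr 2 2005.
Next gap: 13 days. Sat Apr 2 2005 + 13 days = Fri Apr 15 2005.
Next gap: 14 days. Fri Apr 15 2005 + 14 days = Fri Apr 29 2005.
Next gap: 15 days. Fri Apr 29 2005 + 15 days = Sat May 14 2005.
Next gap: 16 days. Sat May 14 2005 + 16 days = Mon May 30 2005.
Next gap: 17 days. Mon May 30 2005 + 17 days = Thu Jun 16 2005.

Thu Jun 16 2005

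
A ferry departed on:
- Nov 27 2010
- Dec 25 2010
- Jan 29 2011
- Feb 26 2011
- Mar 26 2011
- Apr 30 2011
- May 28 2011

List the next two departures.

All Saturdays; the gaps (28, 35, 28, 28, 35, 28) vary with month length.
This is the last Saturday of each month.
Last Saturday of June 2011: Jun 25 2011.
Last Saturday of July 2011: Jul 30 2011.

Jun 25 2011, Jul 30 2011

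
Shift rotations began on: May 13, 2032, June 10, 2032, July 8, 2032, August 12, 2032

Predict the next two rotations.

September 9, 2032; October 14, 2032

These are Thursdays at 28- or 35-day spacing (28, 28, 35).
The pattern: 2nd Thursday of the month.
September 2032 — 2nd Thursday is September 9, 2032.
October 2032 — 2nd Thursday is October 14, 2032.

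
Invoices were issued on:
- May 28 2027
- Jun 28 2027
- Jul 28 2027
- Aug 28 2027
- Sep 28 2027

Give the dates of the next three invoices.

Oct 28 2027, Nov 28 2027, Dec 28 2027

Each date is the 28th; the gaps (31, 30, 31, 31) track the month lengths.
The rule is the 28th of each month.
October 2027: Oct 28 2027.
November 2027: Nov 28 2027.
December 2027: Dec 28 2027.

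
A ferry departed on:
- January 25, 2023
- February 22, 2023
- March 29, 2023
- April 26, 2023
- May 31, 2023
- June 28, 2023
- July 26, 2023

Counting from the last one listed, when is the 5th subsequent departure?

Every date is a Wednesday; gaps 28, 35, 28, 35, 28, 28 days.
Each is the last Wednesday of its month (at least one falls on the 29th or later, ruling out '4th Wednesday').
August 2023 ends with Wednesday August 30, 2023.
September 2023 ends with Wednesday September 27, 2023.
October 2023 ends with Wednesday October 25, 2023.
November 2023 ends with Wednesday November 29, 2023.
Last Wednesday of December 2023: December 27, 2023.

December 27, 2023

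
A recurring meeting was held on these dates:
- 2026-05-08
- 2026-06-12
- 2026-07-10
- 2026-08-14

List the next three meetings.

2026-09-11, 2026-10-09, 2026-11-13

All dates are Fridays, 35, 28, 35 days apart.
Specifically, the 2nd Friday of each month.
2nd Friday of September 2026: 2026-09-11.
2nd Friday of October 2026: 2026-10-09.
November 2026 — 2nd Friday is 2026-11-13.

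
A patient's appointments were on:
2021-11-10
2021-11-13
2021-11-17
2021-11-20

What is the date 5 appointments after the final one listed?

2021-12-08

Every event lands on a Wednesday or Saturday (gaps cycle 3, 4, 3).
So the schedule is: every Wednesday and Saturday.
The following Wednesday is 2021-11-24.
Next Saturday: 2021-11-27.
The following Wednesday is 2021-12-01.
The following Saturday is 2021-12-04.
The following Wednesday is 2021-12-08.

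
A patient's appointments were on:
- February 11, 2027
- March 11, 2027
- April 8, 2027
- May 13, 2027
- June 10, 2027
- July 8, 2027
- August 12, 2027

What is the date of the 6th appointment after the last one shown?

February 10, 2028

These are Thursdays at 28- or 35-day spacing (28, 28, 35, 28, 28, 35).
The pattern: 2nd Thursday of the month.
2nd Thursday of September 2027: September 9, 2027.
2nd Thursday of October 2027: October 14, 2027.
2nd Thursday of November 2027: November 11, 2027.
2nd Thursday of December 2027: December 9, 2027.
January 2028 — 2nd Thursday is January 13, 2028.
2nd Thursday of February 2028: February 10, 2028.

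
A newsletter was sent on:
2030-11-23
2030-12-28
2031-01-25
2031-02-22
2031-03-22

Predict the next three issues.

2031-04-26, 2031-05-24, 2031-06-28

These are Saturdays at 28- or 35-day spacing (35, 28, 28, 28).
The pattern: 4th Saturday of the month.
April 2031 — 4th Saturday is 2031-04-26.
4th Saturday of May 2031: 2031-05-24.
June 2031 — 4th Saturday is 2031-06-28.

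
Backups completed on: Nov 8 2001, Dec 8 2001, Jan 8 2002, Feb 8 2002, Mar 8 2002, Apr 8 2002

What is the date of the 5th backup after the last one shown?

The day-of-month is always 8 (30, 31, 31, 28, 31 days between events).
So this recurs on the 8th of each month.
Next: May 2002 → May 8 2002.
Next: June 2002 → Jun 8 2002.
July 2002: Jul 8 2002.
Next: August 2002 → Aug 8 2002.
September 2002: Sep 8 2002.

Sep 8 2002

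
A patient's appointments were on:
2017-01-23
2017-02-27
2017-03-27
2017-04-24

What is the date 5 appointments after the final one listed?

2017-09-25

Gaps: 35, 28, 28 days — a mix of 28 and 35. Every date is a Monday.
Each is the 4th Monday of its month.
4th Monday of May 2017: 2017-05-22.
4th Monday of June 2017: 2017-06-26.
July 2017 — 4th Monday is 2017-07-24.
4th Monday of August 2017: 2017-08-28.
4th Monday of September 2017: 2017-09-25.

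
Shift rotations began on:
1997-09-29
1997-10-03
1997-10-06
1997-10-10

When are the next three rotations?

1997-10-13, 1997-10-17, 1997-10-20

The gap pattern 4, 3, 4 repeats every 2 events.
These are the Mondays and Fridays of each week.
Next Monday: 1997-10-13.
Next Friday: 1997-10-17.
The following Monday is 1997-10-20.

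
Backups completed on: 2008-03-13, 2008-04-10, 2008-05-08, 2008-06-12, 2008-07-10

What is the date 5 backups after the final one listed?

These are Thursdays at 28- or 35-day spacing (28, 28, 35, 28).
The pattern: 2nd Thursday of the month.
August 2008 — 2nd Thursday is 2008-08-14.
September 2008 — 2nd Thursday is 2008-09-11.
2nd Thursday of October 2008: 2008-10-09.
2nd Thursday of November 2008: 2008-11-13.
December 2008 — 2nd Thursday is 2008-12-11.

2008-12-11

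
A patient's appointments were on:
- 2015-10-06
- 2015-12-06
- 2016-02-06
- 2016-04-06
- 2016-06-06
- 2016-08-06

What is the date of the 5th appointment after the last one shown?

Each date is the 6th; the gaps (61, 62, 60, 61, 61) track the month lengths.
The rule is the 6th of every 2 months.
Next: October 2016 → 2016-10-06.
Next: December 2016 → 2016-12-06.
February 2017: 2017-02-06.
April 2017: 2017-04-06.
Next: June 2017 → 2017-06-06.

2017-06-06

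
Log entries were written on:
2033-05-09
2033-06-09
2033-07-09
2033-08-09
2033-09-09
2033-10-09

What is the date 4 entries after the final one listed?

The day-of-month is always 9 (31, 30, 31, 31, 30 days between events).
So this recurs on the 9th of each month.
Next: November 2033 → 2033-11-09.
December 2033: 2033-12-09.
January 2034: 2034-01-09.
Next: February 2034 → 2034-02-09.

2034-02-09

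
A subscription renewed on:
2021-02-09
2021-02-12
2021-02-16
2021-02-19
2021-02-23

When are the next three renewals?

Every event lands on a Tuesday or Friday (gaps cycle 3, 4, 3, 4).
So the schedule is: every Tuesday and Friday.
Next Friday: 2021-02-26.
Next Tuesday: 2021-03-02.
Next Friday: 2021-03-05.

2021-02-26, 2021-03-02, 2021-03-05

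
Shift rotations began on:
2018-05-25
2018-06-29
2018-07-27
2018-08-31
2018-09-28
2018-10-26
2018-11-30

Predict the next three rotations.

All Fridays; the gaps (35, 28, 35, 28, 28, 35) vary with month length.
This is the last Friday of each month.
December 2018 ends with Friday 2018-12-28.
Last Friday of January 2019: 2019-01-25.
Last Friday of February 2019: 2019-02-22.

2018-12-28, 2019-01-25, 2019-02-22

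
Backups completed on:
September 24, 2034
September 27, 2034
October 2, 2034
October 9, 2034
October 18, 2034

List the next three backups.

October 29, 2034; November 11, 2034; November 26, 2034

Gaps: 3, 5, 7, 9 days — each gap is 2 larger than the previous one.
Next gap: 11 days. October 18, 2034 + 11 days = October 29, 2034.
Next gap: 13 days. October 29, 2034 + 13 days = November 11, 2034.
Next gap: 15 days. November 11, 2034 + 15 days = November 26, 2034.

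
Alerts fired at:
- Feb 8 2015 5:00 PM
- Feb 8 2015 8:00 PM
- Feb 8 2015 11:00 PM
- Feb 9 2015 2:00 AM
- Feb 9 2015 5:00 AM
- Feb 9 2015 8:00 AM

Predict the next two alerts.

Feb 9 2015 11:00 AM, Feb 9 2015 2:00 PM

Gaps: 3, 3, 3, 3, 3 hours — each event is 3 hours after the previous one.
Feb 9 2015 8:00 AM + 3 h = Feb 9 2015 11:00 AM.
Feb 9 2015 11:00 AM + 3 h = Feb 9 2015 2:00 PM.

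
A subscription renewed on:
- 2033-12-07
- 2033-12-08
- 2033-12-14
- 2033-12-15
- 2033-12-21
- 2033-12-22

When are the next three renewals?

Every event lands on a Wednesday or Thursday (gaps cycle 1, 6, 1, 6, 1).
So the schedule is: every Wednesday and Thursday.
The following Wednesday is 2033-12-28.
Next Thursday: 2033-12-29.
Next Wednesday: 2034-01-04.

2033-12-28, 2033-12-29, 2034-01-04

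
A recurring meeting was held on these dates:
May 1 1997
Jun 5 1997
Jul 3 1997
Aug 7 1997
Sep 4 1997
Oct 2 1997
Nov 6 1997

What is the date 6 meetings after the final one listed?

All dates are Thursdays, 35, 28, 35, 28, 28, 35 days apart.
Specifically, the 1st Thursday of each month.
1st Thursday of December 1997: Dec 4 1997.
January 1998 — 1st Thursday is Jan 1 1998.
February 1998 — 1st Thursday is Feb 5 1998.
1st Thursday of March 1998: Mar 5 1998.
April 1998 — 1st Thursday is Apr 2 1998.
1st Thursday of May 1998: May 7 1998.

May 7 1998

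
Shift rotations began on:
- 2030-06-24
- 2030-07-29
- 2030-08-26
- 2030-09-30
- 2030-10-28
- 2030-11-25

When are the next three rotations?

2030-12-30, 2031-01-27, 2031-02-24

Every date is a Monday; gaps 35, 28, 35, 28, 28 days.
Each is the last Monday of its month (at least one falls on the 29th or later, ruling out '4th Monday').
December 2030 ends with Monday 2030-12-30.
January 2031 ends with Monday 2031-01-27.
Last Monday of February 2031: 2031-02-24.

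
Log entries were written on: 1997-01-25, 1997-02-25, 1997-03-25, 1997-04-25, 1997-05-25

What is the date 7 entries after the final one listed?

Gaps: 31, 28, 31, 30 days — not constant. Every event is on the 25th of the month.
Pattern: the 25th of each month.
June 1997: 1997-06-25.
July 1997: 1997-07-25.
Next: August 1997 → 1997-08-25.
Next: September 1997 → 1997-09-25.
Next: October 1997 → 1997-10-25.
November 1997: 1997-11-25.
Next: December 1997 → 1997-12-25.

1997-12-25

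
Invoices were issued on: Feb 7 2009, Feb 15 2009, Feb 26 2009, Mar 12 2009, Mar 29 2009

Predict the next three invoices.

The spacing grows by 3 each time: 8, 11, 14, 17 days.
Next gap: 20 days. Mar 29 2009 + 20 days = Apr 18 2009.
Next gap: 23 days. Apr 18 2009 + 23 days = May 11 2009.
Next gap: 26 days. May 11 2009 + 26 days = Jun 6 2009.

Apr 18 2009, May 11 2009, Jun 6 2009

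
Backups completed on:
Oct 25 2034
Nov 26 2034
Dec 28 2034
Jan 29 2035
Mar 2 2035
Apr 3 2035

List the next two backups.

The spacing is 32, 32, 32, 32, 32 days — always 32 days.
Apr 3 2035 + 32 days = May 5 2035.
May 5 2035 + 32 days = Jun 6 2035.

May 5 2035, Jun 6 2035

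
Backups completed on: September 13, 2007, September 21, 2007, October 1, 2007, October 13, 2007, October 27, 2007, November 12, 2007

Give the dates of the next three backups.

The spacing grows by 2 each time: 8, 10, 12, 14, 16 days.
Next gap: 18 days. November 12, 2007 + 18 days = November 30, 2007.
Next gap: 20 days. November 30, 2007 + 20 days = December 20, 2007.
Next gap: 22 days. December 20, 2007 + 22 days = January 11, 2008.

November 30, 2007; December 20, 2007; January 11, 2008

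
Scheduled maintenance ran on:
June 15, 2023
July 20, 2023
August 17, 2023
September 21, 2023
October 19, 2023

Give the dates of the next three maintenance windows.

November 16, 2023; December 21, 2023; January 18, 2024

Gaps: 35, 28, 35, 28 days — a mix of 28 and 35. Every date is a Thursday.
Each is the 3rd Thursday of its month.
3rd Thursday of November 2023: November 16, 2023.
3rd Thursday of December 2023: December 21, 2023.
3rd Thursday of January 2024: January 18, 2024.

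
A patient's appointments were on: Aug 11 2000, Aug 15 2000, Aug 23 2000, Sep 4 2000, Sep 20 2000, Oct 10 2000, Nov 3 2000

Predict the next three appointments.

Intervals are 4, 8, 12, 16, 20, 24 days — an arithmetic progression with common difference 4.
Next gap: 28 days. Nov 3 2000 + 28 days = Dec 1 2000.
Next gap: 32 days. Dec 1 2000 + 32 days = Jan 2 2001.
Next gap: 36 days. Jan 2 2001 + 36 days = Feb 7 2001.

Dec 1 2000, Jan 2 2001, Feb 7 2001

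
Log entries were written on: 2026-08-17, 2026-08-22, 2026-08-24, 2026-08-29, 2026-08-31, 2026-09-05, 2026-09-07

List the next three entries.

2026-09-12, 2026-09-14, 2026-09-19

Every event lands on a Monday or Saturday (gaps cycle 5, 2, 5, 2, 5, 2).
So the schedule is: every Monday and Saturday.
The following Saturday is 2026-09-12.
The following Monday is 2026-09-14.
Next Saturday: 2026-09-19.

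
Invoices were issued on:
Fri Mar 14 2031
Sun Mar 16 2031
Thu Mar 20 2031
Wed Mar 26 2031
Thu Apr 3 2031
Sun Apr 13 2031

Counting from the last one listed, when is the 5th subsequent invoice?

Gaps: 2, 4, 6, 8, 10 days — each gap is 2 larger than the previous one.
Next gap: 12 days. Sun Apr 13 2031 + 12 days = Fri Apr 25 2031.
Next gap: 14 days. Fri Apr 25 2031 + 14 days = Fri May 9 2031.
Next gap: 16 days. Fri May 9 2031 + 16 days = Sun May 25 2031.
Next gap: 18 days. Sun May 25 2031 + 18 days = Thu Jun 12 2031.
Next gap: 20 days. Thu Jun 12 2031 + 20 days = Wed Jul 2 2031.

Wed Jul 2 2031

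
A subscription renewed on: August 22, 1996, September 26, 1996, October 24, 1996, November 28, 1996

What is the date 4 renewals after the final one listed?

March 27, 1997

All dates are Thursdays, 35, 28, 35 days apart.
Specifically, the 4th Thursday of each month.
4th Thursday of December 1996: December 26, 1996.
January 1997 — 4th Thursday is January 23, 1997.
4th Thursday of February 1997: February 27, 1997.
4th Thursday of March 1997: March 27, 1997.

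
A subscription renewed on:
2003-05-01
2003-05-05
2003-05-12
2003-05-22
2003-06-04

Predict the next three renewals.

2003-06-20, 2003-07-09, 2003-07-31

Intervals are 4, 7, 10, 13 days — an arithmetic progression with common difference 3.
Next gap: 16 days. 2003-06-04 + 16 days = 2003-06-20.
Next gap: 19 days. 2003-06-20 + 19 days = 2003-07-09.
Next gap: 22 days. 2003-07-09 + 22 days = 2003-07-31.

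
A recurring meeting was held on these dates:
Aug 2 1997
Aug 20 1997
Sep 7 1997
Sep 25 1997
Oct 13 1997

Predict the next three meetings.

Gaps between consecutive events: 18, 18, 18, 18 days — a constant 18-day interval.
Oct 13 1997 + 18 days = Oct 31 1997.
Oct 31 1997 + 18 days = Nov 18 1997.
Nov 18 1997 + 18 days = Dec 6 1997.

Oct 31 1997, Nov 18 1997, Dec 6 1997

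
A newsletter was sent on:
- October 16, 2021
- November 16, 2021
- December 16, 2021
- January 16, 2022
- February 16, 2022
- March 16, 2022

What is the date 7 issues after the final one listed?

October 16, 2022

The day-of-month is always 16 (31, 30, 31, 31, 28 days between events).
So this recurs on the 16th of each month.
April 2022: April 16, 2022.
May 2022: May 16, 2022.
June 2022: June 16, 2022.
Next: July 2022 → July 16, 2022.
August 2022: August 16, 2022.
September 2022: September 16, 2022.
Next: October 2022 → October 16, 2022.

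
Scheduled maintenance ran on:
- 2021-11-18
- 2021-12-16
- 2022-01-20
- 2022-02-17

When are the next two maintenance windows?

All dates are Thursdays, 28, 35, 28 days apart.
Specifically, the 3rd Thursday of each month.
March 2022 — 3rd Thursday is 2022-03-17.
3rd Thursday of April 2022: 2022-04-21.

2022-03-17, 2022-04-21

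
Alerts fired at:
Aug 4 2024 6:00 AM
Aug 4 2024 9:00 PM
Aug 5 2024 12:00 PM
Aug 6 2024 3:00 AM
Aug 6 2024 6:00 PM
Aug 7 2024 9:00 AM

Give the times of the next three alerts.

Gaps: 15, 15, 15, 15, 15 hours — each event is 15 hours after the previous one.
Aug 7 2024 9:00 AM + 15 h = Aug 8 2024 12:00 AM.
Aug 8 2024 12:00 AM + 15 h = Aug 8 2024 3:00 PM.
Aug 8 2024 3:00 PM + 15 h = Aug 9 2024 6:00 AM.

Aug 8 2024 12:00 AM, Aug 8 2024 3:00 PM, Aug 9 2024 6:00 AM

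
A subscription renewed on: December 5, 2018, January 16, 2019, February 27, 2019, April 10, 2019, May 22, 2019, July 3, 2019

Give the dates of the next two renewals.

Gaps between consecutive events: 42, 42, 42, 42, 42 days — a constant 42-day interval.
July 3, 2019 + 42 days = August 14, 2019.
August 14, 2019 + 42 days = September 25, 2019.

August 14, 2019; September 25, 2019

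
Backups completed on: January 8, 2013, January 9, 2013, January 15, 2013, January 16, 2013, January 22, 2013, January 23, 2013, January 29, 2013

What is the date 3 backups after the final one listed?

Gaps: 1, 6, 1, 6, 1, 6 days — not constant, but cyclic with period 2.
The events fall on every Tuesday and Wednesday.
Next Wednesday: January 30, 2013.
The following Tuesday is February 5, 2013.
Next Wednesday: February 6, 2013.

February 6, 2013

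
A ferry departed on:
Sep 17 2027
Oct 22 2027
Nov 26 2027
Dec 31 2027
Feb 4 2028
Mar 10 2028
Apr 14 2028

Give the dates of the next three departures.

Every event comes 35 days after the last (35, 35, 35, 35, 35, 35).
Apr 14 2028 + 35 days = May 19 2028.
May 19 2028 + 35 days = Jun 23 2028.
Jun 23 2028 + 35 days = Jul 28 2028.

May 19 2028, Jun 23 2028, Jul 28 2028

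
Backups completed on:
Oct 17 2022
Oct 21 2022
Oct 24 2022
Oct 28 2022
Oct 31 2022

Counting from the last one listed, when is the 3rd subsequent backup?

Gaps: 4, 3, 4, 3 days — not constant, but cyclic with period 2.
The events fall on every Monday and Friday.
Next Friday: Nov 4 2022.
Next Monday: Nov 7 2022.
The following Friday is Nov 11 2022.

Nov 11 2022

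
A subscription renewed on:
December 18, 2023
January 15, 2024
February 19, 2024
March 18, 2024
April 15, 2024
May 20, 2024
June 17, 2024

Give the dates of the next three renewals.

All dates are Mondays, 28, 35, 28, 28, 35, 28 days apart.
Specifically, the 3rd Monday of each month.
July 2024 — 3rd Monday is July 15, 2024.
August 2024 — 3rd Monday is August 19, 2024.
September 2024 — 3rd Monday is September 16, 2024.

July 15, 2024; August 19, 2024; September 16, 2024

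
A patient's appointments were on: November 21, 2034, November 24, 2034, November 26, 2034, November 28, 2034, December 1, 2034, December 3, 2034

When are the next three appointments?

December 5, 2034; December 8, 2034; December 10, 2034

Gaps: 3, 2, 2, 3, 2 days — not constant, but cyclic with period 3.
The events fall on every Tuesday, Friday and Sunday.
The following Tuesday is December 5, 2034.
Next Friday: December 8, 2034.
The following Sunday is December 10, 2034.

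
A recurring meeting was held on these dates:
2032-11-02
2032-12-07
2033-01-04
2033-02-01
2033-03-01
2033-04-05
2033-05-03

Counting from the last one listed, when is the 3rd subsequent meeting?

2033-08-02

These are Tuesdays at 28- or 35-day spacing (35, 28, 28, 28, 35, 28).
The pattern: 1st Tuesday of the month.
1st Tuesday of June 2033: 2033-06-07.
July 2033 — 1st Tuesday is 2033-07-05.
August 2033 — 1st Tuesday is 2033-08-02.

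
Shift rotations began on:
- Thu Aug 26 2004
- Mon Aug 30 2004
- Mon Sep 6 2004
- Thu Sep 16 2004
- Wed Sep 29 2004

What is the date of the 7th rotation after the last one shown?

Wed Mar 23 2005

Gaps: 4, 7, 10, 13 days — each gap is 3 larger than the previous one.
Next gap: 16 days. Wed Sep 29 2004 + 16 days = Fri Oct 15 2004.
Next gap: 19 days. Fri Oct 15 2004 + 19 days = Wed Nov 3 2004.
Next gap: 22 days. Wed Nov 3 2004 + 22 days = Thu Nov 25 2004.
Next gap: 25 days. Thu Nov 25 2004 + 25 days = Mon Dec 20 2004.
Next gap: 28 days. Mon Dec 20 2004 + 28 days = Mon Jan 17 2005.
Next gap: 31 days. Mon Jan 17 2005 + 31 days = Thu Feb 17 2005.
Next gap: 34 days. Thu Feb 17 2005 + 34 days = Wed Mar 23 2005.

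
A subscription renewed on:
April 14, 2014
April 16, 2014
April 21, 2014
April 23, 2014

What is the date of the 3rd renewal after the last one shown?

May 5, 2014

Every event lands on a Monday or Wednesday (gaps cycle 2, 5, 2).
So the schedule is: every Monday and Wednesday.
Next Monday: April 28, 2014.
The following Wednesday is April 30, 2014.
Next Monday: May 5, 2014.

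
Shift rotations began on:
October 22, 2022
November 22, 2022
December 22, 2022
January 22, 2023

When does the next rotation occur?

Gaps: 31, 30, 31 days — not constant. Every event is on the 22nd of the month.
Pattern: the 22nd of each month.
February 2023: February 22, 2023.

February 22, 2023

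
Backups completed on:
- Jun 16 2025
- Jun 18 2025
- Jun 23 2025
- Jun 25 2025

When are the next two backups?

Gaps: 2, 5, 2 days — not constant, but cyclic with period 2.
The events fall on every Monday and Wednesday.
Next Monday: Jun 30 2025.
Next Wednesday: Jul 2 2025.

Jun 30 2025, Jul 2 2025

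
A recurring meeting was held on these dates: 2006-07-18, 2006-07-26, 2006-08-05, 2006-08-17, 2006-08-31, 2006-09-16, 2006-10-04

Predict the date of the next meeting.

2006-10-24

Intervals are 8, 10, 12, 14, 16, 18 days — an arithmetic progression with common difference 2.
Next gap: 20 days. 2006-10-04 + 20 days = 2006-10-24.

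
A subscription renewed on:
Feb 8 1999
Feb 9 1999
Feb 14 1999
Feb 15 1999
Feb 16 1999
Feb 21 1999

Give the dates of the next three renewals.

Feb 22 1999, Feb 23 1999, Feb 28 1999

Gaps: 1, 5, 1, 1, 5 days — not constant, but cyclic with period 3.
The events fall on every Monday, Tuesday and Sunday.
The following Monday is Feb 22 1999.
The following Tuesday is Feb 23 1999.
The following Sunday is Feb 28 1999.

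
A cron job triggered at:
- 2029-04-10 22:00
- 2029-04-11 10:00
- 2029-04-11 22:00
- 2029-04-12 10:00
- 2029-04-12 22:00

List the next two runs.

Spacing: 12, 12, 12, 12 h — constant 12 h.
2029-04-12 22:00 + 12 h = 2029-04-13 10:00.
2029-04-13 10:00 + 12 h = 2029-04-13 22:00.

2029-04-13 10:00, 2029-04-13 22:00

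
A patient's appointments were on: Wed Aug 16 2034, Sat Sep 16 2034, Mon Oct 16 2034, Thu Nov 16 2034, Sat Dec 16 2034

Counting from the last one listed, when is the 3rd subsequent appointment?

Each date is the 16th; the gaps (31, 30, 31, 30) track the month lengths.
The rule is the 16th of each month.
Next: January 2035 → Tue Jan 16 2035.
Next: February 2035 → Fri Feb 16 2035.
Next: March 2035 → Fri Mar 16 2035.

Fri Mar 16 2035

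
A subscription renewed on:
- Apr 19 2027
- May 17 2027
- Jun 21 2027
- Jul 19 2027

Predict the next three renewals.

Aug 16 2027, Sep 20 2027, Oct 18 2027

All dates are Mondays, 28, 35, 28 days apart.
Specifically, the 3rd Monday of each month.
August 2027 — 3rd Monday is Aug 16 2027.
3rd Monday of September 2027: Sep 20 2027.
3rd Monday of October 2027: Oct 18 2027.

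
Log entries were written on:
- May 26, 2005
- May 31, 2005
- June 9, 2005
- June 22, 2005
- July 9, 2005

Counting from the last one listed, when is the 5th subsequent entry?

December 1, 2005

Gaps: 5, 9, 13, 17 days — each gap is 4 larger than the previous one.
Next gap: 21 days. July 9, 2005 + 21 days = July 30, 2005.
Next gap: 25 days. July 30, 2005 + 25 days = August 24, 2005.
Next gap: 29 days. August 24, 2005 + 29 days = September 22, 2005.
Next gap: 33 days. September 22, 2005 + 33 days = October 25, 2005.
Next gap: 37 days. October 25, 2005 + 37 days = December 1, 2005.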